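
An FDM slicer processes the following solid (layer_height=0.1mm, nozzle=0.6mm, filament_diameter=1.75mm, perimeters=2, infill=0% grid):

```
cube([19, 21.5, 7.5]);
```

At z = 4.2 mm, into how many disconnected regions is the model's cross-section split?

1

At z = 4.2 mm: the 19×21.5 cube contributes its full rectangle. The result has 1 disconnected region.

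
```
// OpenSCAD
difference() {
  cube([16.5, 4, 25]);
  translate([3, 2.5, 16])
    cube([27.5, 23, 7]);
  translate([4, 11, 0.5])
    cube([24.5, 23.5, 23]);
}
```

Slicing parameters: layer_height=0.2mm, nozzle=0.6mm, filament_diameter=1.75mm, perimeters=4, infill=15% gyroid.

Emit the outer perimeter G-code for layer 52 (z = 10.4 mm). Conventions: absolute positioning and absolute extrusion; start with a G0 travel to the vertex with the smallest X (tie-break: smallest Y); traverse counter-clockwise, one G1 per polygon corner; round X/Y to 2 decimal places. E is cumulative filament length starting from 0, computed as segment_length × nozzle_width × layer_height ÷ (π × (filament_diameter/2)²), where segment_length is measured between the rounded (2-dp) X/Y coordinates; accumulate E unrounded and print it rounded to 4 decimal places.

G0 X0.00 Y0.00 Z10.40
G1 X16.50 Y0.00 E0.8232
G1 X16.50 Y4.00 E1.0227
G1 X0.00 Y4.00 E1.8459
G1 X0.00 Y0.00 E2.0455

At z = 10.4 mm: the cube is present — its section is the full 16.5×4 rectangle; the cube at (3, 2.5) is absent (z outside [16, 23]); the cube at (4, 11) (footprint 24.5×23.5) is included at this height; Taking the first minus the rest: starting from the 16.5×4 cube, the 24.5×23.5 cube at (4, 11) misses the remaining region (no effect) — 1 connected region. The outline is a single polygon with 4 vertices. Extrusion per mm of travel: 0.6 × 0.2 / (π × 0.875²) = 0.049890. Accumulating E over each segment gives final E = 2.0455.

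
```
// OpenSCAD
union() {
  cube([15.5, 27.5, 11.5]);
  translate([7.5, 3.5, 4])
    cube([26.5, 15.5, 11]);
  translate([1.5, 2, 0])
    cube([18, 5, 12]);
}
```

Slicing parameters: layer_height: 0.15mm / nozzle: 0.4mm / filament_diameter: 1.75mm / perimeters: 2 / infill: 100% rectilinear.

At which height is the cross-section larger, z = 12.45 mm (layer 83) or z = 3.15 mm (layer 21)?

Layer 83 (z = 12.45): the cube is not intersected at this z (z outside [0, 11.5]); the 26.5×15.5 cube at (7.5, 3.5) contributes its full rectangle (area 410.75 mm²); the cube at (1.5, 2) is not intersected at this z (z outside [0, 12]); Combining (union): only the 26.5×15.5 cube at (7.5, 3.5) is present, so the union is just that shape — area = 410.75 mm². So its area = 410.75 mm². Layer 21 (z = 3.15): the 15.5×27.5 cube contributes its full rectangle (area 426.25 mm²); the cube at (7.5, 3.5) does not reach this height (z outside [4, 15]); the cube at (1.5, 2) is present — its section is the full 18×5 rectangle (area 90.00 mm²); Merging all regions: the regions partially overlap — summed areas 516.25 mm² minus the doubly-counted overlap 70.00 mm² gives 446.25 mm² — area = 446.25 mm². So its area = 446.25 mm². Layer 21 is larger (446.25 vs 410.75 mm²).

layer 21 (z = 3.15 mm)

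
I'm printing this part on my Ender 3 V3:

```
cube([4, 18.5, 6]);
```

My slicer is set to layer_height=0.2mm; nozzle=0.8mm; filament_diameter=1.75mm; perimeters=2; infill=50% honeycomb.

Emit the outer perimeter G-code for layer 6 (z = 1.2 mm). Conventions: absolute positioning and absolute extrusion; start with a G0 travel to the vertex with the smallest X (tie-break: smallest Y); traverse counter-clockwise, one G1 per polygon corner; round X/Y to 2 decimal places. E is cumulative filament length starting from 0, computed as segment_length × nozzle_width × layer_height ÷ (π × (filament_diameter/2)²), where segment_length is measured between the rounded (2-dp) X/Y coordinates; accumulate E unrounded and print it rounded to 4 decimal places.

G0 X0.00 Y0.00 Z1.20
G1 X4.00 Y0.00 E0.2661
G1 X4.00 Y18.50 E1.4967
G1 X0.00 Y18.50 E1.7628
G1 X0.00 Y0.00 E2.9934

At z = 1.2 mm: the cube (footprint 4×18.5) is included at this height. The outline is a single polygon with 4 vertices. Extrusion per mm of travel: 0.8 × 0.2 / (π × 0.875²) = 0.066520. Accumulating E over each segment gives final E = 2.9934.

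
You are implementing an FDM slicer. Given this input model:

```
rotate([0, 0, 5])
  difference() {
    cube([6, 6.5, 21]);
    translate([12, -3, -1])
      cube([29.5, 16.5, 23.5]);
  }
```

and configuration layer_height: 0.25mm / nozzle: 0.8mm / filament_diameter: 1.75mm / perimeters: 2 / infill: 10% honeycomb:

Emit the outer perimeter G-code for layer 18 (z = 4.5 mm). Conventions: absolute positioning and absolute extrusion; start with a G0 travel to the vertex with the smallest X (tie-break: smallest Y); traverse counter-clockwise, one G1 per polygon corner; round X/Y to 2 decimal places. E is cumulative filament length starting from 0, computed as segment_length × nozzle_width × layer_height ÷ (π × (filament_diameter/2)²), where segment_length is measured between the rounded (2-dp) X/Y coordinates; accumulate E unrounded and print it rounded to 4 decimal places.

G0 X-0.57 Y6.48 Z4.50
G1 X0.00 Y0.00 E0.5409
G1 X5.98 Y0.52 E1.0400
G1 X5.41 Y7.00 E1.5809
G1 X-0.57 Y6.48 E2.0800

At z = 4.5 mm: the 6×6.5 cube contributes its full rectangle; the cube at (12, -3) is present — its section is the full 29.5×16.5 rectangle; Taking the first minus the rest: starting from the 6×6.5 cube, the 29.5×16.5 cube at (12, -3) misses the remaining region (no effect) — 1 connected region; (whole slice rotated 5° about Z — lengths, areas and connectivity unchanged). The outline is a single polygon with 4 vertices. Extrusion per mm of travel: 0.8 × 0.25 / (π × 0.875²) = 0.083150. Accumulating E over each segment gives final E = 2.0800.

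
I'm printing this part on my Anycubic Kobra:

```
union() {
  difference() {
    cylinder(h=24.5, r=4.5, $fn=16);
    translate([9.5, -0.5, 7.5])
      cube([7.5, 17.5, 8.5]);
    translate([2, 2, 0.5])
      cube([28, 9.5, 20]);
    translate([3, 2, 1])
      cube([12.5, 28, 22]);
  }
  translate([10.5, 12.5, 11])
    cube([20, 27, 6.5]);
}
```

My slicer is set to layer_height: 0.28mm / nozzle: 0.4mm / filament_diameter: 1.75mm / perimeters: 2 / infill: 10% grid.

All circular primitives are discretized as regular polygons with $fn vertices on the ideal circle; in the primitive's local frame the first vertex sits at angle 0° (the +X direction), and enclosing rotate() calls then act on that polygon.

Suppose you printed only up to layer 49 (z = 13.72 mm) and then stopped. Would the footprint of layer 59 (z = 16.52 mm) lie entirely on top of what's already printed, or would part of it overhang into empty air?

Compare the two slices. At z = 13.72: the cylinder: section is a regular 16-gon, circumradius r=4.5 (area = (16/2)·4.500²·sin(360°/16) = 61.99 mm²); the cube at (9.5, -0.5) (footprint 7.5×17.5) is included at this height (area 131.25 mm²); the cube at (2, 2) (footprint 28×9.5) is included at this height (area 266.00 mm²); the cube at (3, 2) is present — its section is the full 12.5×28 rectangle (area 350.00 mm²); Taking the first minus the rest: starting from the r=4.5 cylinder (61.99 mm²), the 7.5×17.5 cube at (9.5, -0.5) misses the remaining region (no effect); the 28×9.5 cube at (2, 2) partially overlaps it — only the 2.33 mm² overlap (of its 266.00 mm²) is removed, clipping the outline; the 12.5×28 cube at (3, 2) misses the remaining region (no effect) — area = 59.66 mm²; the cube at (10.5, 12.5) (footprint 20×27) is included at this height (area 540.00 mm²); Merging all regions: the 2 present regions are separate (no shared area or edge), so areas and boundary lengths simply add and each stays a separate island — area = 599.66 mm². At z = 16.52: the cylinder: section is a regular 16-gon, circumradius r=4.5 (area = (16/2)·4.500²·sin(360°/16) = 61.99 mm²); the cube at (9.5, -0.5) is not intersected at this z (z outside [7.5, 16]); the 28×9.5 cube at (2, 2) contributes its full rectangle (area 266.00 mm²); the 12.5×28 cube at (3, 2) contributes its full rectangle (area 350.00 mm²); After the difference (first − rest): starting from the r=4.5 cylinder (61.99 mm²), the 28×9.5 cube at (2, 2) partially overlaps it — only the 2.33 mm² overlap (of its 266.00 mm²) is removed, clipping the outline; the 12.5×28 cube at (3, 2) misses the remaining region (no effect) — area = 59.66 mm²; the 20×27 cube at (10.5, 12.5) contributes its full rectangle (area 540.00 mm²); Combining (union): the 2 present regions are separate (no shared area or edge), so areas and boundary lengths simply add and each stays a separate island — area = 599.66 mm². Checking containment: the cross-section at z = 16.52 is a subset of the cross-section at z = 13.72.

entirely on top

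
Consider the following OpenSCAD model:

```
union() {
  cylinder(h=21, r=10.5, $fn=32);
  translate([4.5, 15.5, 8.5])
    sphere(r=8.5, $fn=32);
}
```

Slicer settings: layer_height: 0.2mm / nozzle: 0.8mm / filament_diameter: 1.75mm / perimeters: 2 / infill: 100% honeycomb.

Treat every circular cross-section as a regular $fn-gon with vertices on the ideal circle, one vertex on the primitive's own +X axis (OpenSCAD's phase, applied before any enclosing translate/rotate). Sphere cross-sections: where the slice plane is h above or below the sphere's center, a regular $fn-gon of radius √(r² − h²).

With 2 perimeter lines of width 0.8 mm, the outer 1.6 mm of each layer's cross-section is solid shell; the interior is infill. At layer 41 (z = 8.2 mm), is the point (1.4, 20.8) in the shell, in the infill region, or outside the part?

At z = 8.2 mm: the cylinder: section is a regular 32-gon, circumradius r=10.5; the r=8.5 sphere at (4.5, 15.5) slices to a regular 32-gon of circumradius 8.495 (√(r²−h²) with h=0.3 from center); Taking the union: the regions partially overlap (shared area 18.59 mm²), so overlapping operands fuse into one piece — 1 connected region. Overall, the cross-section is a single solid region. The nearest boundary edge runs (-0.22, 22.56)→(1.25, 23.35); distance from the point to it = 2.32 mm. The point is inside the cross-section and 2.32 mm from the nearest boundary — more than the 1.6 mm shell width (2 × 0.8), so it's in the infill interior.

infill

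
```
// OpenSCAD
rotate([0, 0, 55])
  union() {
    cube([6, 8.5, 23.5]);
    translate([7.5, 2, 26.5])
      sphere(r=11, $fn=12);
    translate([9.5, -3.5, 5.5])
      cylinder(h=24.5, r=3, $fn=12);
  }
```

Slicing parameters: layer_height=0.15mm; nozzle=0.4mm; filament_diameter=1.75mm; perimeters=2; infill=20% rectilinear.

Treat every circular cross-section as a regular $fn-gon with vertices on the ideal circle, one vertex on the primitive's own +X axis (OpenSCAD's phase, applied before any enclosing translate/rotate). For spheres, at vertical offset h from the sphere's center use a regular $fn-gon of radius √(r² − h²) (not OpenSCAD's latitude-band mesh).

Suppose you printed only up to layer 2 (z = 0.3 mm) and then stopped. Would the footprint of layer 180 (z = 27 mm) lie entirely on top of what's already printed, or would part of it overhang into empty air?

Compare the two slices. At z = 0.3: the 6×8.5 cube contributes its full rectangle (area 51.00 mm²); the sphere at (7.5, 2) does not reach this height (|z−center|=26.200 > r=11); the cylinder at (9.5, -3.5) is absent (z outside [5.5, 30]); Taking the union: only the 6×8.5 cube is present, so the union is just that shape — area = 51.00 mm²; (rotated 55° about Z; rotation is an isometry so areas/perimeters/island counts are preserved). At z = 27: the cube is absent (z outside [0, 23.5]); the r=11 sphere at (7.5, 2) contributes a regular 12-gon of circumradius √(11²−0.5²) = 10.989 (area = (12/2)·10.989²·sin(360°/12) = 362.25 mm²); the cylinder at (9.5, -3.5): section is a regular 12-gon, circumradius r=3 (area = (12/2)·3.000²·sin(360°/12) = 27.00 mm²); Merging all regions: the r=3 cylinder at (9.5, -3.5) lies entirely inside the r=11 sphere at (7.5, 2), so the union is just the r=11 sphere at (7.5, 2) — area = 362.25 mm²; (rotated 55° about Z; rotation is an isometry so areas/perimeters/island counts are preserved). Checking containment: at z = 27 the cross-section extends beyond the z = 0.3 cross-section by about 311.25 mm².

part overhangs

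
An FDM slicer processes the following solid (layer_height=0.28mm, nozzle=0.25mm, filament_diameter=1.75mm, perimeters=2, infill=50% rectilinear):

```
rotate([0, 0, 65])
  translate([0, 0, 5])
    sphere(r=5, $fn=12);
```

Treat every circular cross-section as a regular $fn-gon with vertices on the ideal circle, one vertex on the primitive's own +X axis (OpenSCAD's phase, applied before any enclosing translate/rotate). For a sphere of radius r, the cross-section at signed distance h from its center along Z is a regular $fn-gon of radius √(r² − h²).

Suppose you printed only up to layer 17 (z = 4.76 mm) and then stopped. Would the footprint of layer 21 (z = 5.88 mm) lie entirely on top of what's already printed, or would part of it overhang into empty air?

Compare the two slices. At z = 4.76: the r=5 sphere contributes a regular 12-gon of circumradius √(5²−0.24²) = 4.994 (area = (12/2)·4.994²·sin(360°/12) = 74.83 mm²); (whole slice rotated 65° about Z — lengths, areas and connectivity unchanged). At z = 5.88: the r=5 sphere slices to a regular 12-gon of circumradius 4.922 (√(r²−h²) with h=0.88 from center) (area = (12/2)·4.922²·sin(360°/12) = 72.68 mm²); (rotated 65° about Z; rotation is an isometry so areas/perimeters/island counts are preserved). Checking containment: the cross-section at z = 5.88 is a subset of the cross-section at z = 4.76.

entirely on top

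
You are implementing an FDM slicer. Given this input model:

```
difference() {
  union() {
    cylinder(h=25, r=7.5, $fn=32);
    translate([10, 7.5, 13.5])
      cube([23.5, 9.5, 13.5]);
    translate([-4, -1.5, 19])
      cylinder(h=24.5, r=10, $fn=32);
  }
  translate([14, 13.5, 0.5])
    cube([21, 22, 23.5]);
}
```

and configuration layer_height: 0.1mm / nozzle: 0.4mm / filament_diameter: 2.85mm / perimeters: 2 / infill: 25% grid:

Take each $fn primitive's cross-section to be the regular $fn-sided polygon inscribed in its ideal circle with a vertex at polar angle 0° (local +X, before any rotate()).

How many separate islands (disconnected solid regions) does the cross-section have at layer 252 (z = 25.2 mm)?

At z = 25.2 mm: the cylinder does not reach this height (z outside [0, 25]); the cube at (10, 7.5) is present — its section is the full 23.5×9.5 rectangle; the cylinder at (-4, -1.5): section is a regular 32-gon, circumradius r=10; Merging all regions: the 2 present regions are separate (no shared area or edge), so areas and boundary lengths simply add and each stays a separate island — 2 connected regions; the cube at (14, 13.5) is absent (z outside [0.5, 24]); Taking the first minus the rest: none of the subtracted shapes is present at this height, so the result so far is unchanged — 2 connected regions. Overall, the cross-section has 2 separate islands. Island count = 2.

2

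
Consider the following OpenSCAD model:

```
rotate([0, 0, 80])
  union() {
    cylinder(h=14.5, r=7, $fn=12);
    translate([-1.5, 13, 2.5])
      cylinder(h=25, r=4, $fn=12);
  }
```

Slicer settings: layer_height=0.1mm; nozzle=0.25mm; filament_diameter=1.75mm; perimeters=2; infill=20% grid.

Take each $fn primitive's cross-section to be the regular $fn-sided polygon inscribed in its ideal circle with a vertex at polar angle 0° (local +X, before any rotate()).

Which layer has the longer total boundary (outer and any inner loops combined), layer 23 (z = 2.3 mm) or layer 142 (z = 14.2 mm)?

layer 142 (z = 14.2 mm)

Layer 23 (z = 2.3): the cylinder: section is a regular 12-gon, circumradius r=7 (perimeter = 2·12·7.000·sin(180°/12) = 43.48 mm); the cylinder at (-1.5, 13) does not reach this height (z outside [2.5, 27.5]); Combining (union): only the r=7 cylinder is present, so the union is just that shape — boundary = 43.48 mm; (rotated 80° about Z; rotation is an isometry so areas/perimeters/island counts are preserved). So its perimeter = 43.48 mm. Layer 142 (z = 14.2): the r=7 cylinder contributes a regular 12-gon of circumradius 7 (perimeter = 2·12·7.000·sin(180°/12) = 43.48 mm); the r=4 cylinder at (-1.5, 13) gives a regular 12-gon of circumradius 4 (constant along its height) (perimeter = 2·12·4.000·sin(180°/12) = 24.85 mm); Combining (union): the 2 present regions are separate (no shared area or edge), so areas and boundary lengths simply add and each stays a separate island — boundary = 68.33 mm; (rotated 80° about Z; rotation is an isometry so areas/perimeters/island counts are preserved). So its perimeter = 68.33 mm. Layer 142 is larger (68.33 vs 43.48 mm).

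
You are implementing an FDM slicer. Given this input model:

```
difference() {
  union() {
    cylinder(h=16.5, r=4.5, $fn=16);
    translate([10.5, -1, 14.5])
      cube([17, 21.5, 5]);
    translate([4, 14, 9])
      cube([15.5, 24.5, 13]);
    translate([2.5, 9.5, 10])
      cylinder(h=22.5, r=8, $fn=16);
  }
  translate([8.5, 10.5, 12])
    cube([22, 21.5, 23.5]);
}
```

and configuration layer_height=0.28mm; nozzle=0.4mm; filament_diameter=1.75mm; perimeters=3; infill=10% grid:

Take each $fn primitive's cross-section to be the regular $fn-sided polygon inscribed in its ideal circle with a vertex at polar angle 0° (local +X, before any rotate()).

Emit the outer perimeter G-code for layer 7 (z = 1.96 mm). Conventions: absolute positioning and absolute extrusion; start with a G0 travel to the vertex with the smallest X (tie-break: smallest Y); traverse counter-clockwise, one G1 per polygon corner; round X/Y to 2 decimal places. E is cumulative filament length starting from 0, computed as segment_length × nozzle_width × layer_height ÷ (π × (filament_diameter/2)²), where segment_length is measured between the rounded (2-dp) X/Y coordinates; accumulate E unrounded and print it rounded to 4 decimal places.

G0 X-4.50 Y0.00 Z1.96
G1 X-4.16 Y-1.72 E0.0816
G1 X-3.18 Y-3.18 E0.1635
G1 X-1.72 Y-4.16 E0.2454
G1 X0.00 Y-4.50 E0.3270
G1 X1.72 Y-4.16 E0.4087
G1 X3.18 Y-3.18 E0.4906
G1 X4.16 Y-1.72 E0.5724
G1 X4.50 Y0.00 E0.6541
G1 X4.16 Y1.72 E0.7357
G1 X3.18 Y3.18 E0.8176
G1 X1.72 Y4.16 E0.8995
G1 X0.00 Y4.50 E0.9811
G1 X-1.72 Y4.16 E1.0628
G1 X-3.18 Y3.18 E1.1446
G1 X-4.16 Y1.72 E1.2265
G1 X-4.50 Y0.00 E1.3082

At z = 1.96 mm: the cylinder: section is a regular 16-gon, circumradius r=4.5; the cube at (10.5, -1) is absent (z outside [14.5, 19.5]); the cube at (4, 14) is absent (z outside [9, 22]); the cylinder at (2.5, 9.5) does not reach this height (z outside [10, 32.5]); Taking the union: only the r=4.5 cylinder is present, so the union is just that shape — 1 connected region; the cube at (8.5, 10.5) does not reach this height (z outside [12, 35.5]); After the difference (first − rest): none of the subtracted shapes is present at this height, so that combined region is unchanged — 1 connected region. The outline is a single polygon with 16 vertices. Extrusion per mm of travel: 0.4 × 0.28 / (π × 0.875²) = 0.046564. Accumulating E over each segment gives final E = 1.3082.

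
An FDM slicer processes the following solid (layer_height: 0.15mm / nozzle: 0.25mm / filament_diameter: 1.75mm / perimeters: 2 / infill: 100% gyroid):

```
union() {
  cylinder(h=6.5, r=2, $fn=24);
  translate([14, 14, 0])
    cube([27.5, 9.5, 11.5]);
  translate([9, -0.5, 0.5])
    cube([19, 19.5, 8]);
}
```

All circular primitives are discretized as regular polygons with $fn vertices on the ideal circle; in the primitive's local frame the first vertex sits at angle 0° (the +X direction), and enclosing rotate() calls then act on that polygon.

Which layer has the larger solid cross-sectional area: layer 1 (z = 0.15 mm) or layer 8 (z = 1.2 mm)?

layer 8 (z = 1.2 mm)

Layer 1 (z = 0.15): the r=2 cylinder contributes a regular 24-gon of circumradius 2 (area = (24/2)·2.000²·sin(360°/24) = 12.42 mm²); the 27.5×9.5 cube at (14, 14) contributes its full rectangle (area 261.25 mm²); the cube at (9, -0.5) is absent (z outside [0.5, 8.5]); Taking the union: the 2 present regions are separate (no shared area or edge), so areas and boundary lengths simply add and each stays a separate island — area = 273.67 mm². So its area = 273.67 mm². Layer 8 (z = 1.2): the cylinder: section is a regular 24-gon, circumradius r=2 (area = (24/2)·2.000²·sin(360°/24) = 12.42 mm²); the 27.5×9.5 cube at (14, 14) contributes its full rectangle (area 261.25 mm²); the 19×19.5 cube at (9, -0.5) contributes its full rectangle (area 370.50 mm²); Combining (union): the regions partially overlap — summed areas 644.17 mm² minus the doubly-counted overlap 70.00 mm² gives 574.17 mm² — area = 574.17 mm². So its area = 574.17 mm². Layer 8 is larger (574.17 vs 273.67 mm²).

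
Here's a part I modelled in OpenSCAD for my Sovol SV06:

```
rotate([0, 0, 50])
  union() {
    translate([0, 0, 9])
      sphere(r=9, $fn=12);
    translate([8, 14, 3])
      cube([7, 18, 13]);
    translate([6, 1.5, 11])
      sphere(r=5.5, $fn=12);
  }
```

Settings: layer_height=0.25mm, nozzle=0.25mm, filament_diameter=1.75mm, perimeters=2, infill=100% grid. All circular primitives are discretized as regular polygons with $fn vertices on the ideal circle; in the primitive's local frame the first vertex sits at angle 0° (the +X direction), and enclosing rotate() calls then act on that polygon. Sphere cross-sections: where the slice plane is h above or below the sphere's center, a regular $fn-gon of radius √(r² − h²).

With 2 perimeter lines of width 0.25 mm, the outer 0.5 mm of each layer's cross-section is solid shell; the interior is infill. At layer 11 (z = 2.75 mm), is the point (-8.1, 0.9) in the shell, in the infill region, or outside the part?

At z = 2.75 mm: the sphere: section is a regular 12-gon, circumradius = √(r²−h²) = √(9²−6.25²) = 6.476; the cube at (8, 14) is absent (z outside [3, 16]); the sphere at (6, 1.5) is not intersected at this z (|z−center|=8.250 > r=5.5); Taking the union: only the r=9 sphere is present, so the union is just that shape — 1 connected region; (rotated 50° about Z; rotation is an isometry so areas/perimeters/island counts are preserved). Overall, the cross-section is a single solid region. Undo the 50° rotation: the query point maps to (-4.517, 6.783) in the un-rotated model frame. The nearest boundary edge runs (-3.24, 5.61)→(-5.61, 3.24); distance from the point to it = 1.74 mm. The point is not inside any of the regions above, so it lies outside the cross-section (1.74 mm from the nearest boundary).

outside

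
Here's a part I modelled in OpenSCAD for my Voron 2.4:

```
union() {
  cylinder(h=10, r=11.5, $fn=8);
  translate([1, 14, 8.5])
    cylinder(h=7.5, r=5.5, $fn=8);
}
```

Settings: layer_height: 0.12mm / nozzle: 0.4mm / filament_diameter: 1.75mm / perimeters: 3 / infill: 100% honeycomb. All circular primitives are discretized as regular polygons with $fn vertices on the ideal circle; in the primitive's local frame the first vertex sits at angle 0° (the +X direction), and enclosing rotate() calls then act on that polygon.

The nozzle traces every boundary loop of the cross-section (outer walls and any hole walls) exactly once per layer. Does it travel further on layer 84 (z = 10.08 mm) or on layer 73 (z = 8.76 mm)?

Layer 84 (z = 10.08): the cylinder is absent (z outside [0, 10]); the r=5.5 cylinder at (1, 14) contributes a regular 8-gon of circumradius 5.5 (perimeter = 2·8·5.500·sin(180°/8) = 33.68 mm); Taking the union: only the r=5.5 cylinder at (1, 14) is present, so the union is just that shape — boundary = 33.68 mm. So its perimeter = 33.68 mm. Layer 73 (z = 8.76): the r=11.5 cylinder gives a regular 8-gon of circumradius 11.5 (constant along its height) (perimeter = 2·8·11.500·sin(180°/8) = 70.41 mm); the r=5.5 cylinder at (1, 14) contributes a regular 8-gon of circumradius 5.5 (perimeter = 2·8·5.500·sin(180°/8) = 33.68 mm); Combining (union): the regions partially overlap (shared area 10.64 mm²), so the edge portions inside another operand are dropped and the merged outline is re-measured after clipping — boundary = 88.66 mm. So its perimeter = 88.66 mm. Layer 73 is larger (88.66 vs 33.68 mm).

layer 73 (z = 8.76 mm)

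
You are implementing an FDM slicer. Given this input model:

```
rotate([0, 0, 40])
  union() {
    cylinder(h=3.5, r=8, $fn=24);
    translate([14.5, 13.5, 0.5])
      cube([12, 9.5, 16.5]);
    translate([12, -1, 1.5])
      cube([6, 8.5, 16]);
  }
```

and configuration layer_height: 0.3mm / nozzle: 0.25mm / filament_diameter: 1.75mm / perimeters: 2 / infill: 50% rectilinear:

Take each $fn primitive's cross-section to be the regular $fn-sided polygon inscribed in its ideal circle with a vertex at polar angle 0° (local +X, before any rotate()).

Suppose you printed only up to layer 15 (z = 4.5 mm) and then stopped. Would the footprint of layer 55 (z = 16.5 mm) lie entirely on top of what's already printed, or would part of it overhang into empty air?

entirely on top

Compare the two slices. At z = 4.5: the cylinder does not reach this height (z outside [0, 3.5]); the cube at (14.5, 13.5) is present — its section is the full 12×9.5 rectangle (area 114.00 mm²); the cube at (12, -1) (footprint 6×8.5) is included at this height (area 51.00 mm²); Combining (union): the 2 present regions are separate (no shared area or edge), so areas and boundary lengths simply add and each stays a separate island — area = 165.00 mm²; (rotated 40° about Z; rotation is an isometry so areas/perimeters/island counts are preserved). At z = 16.5: the cylinder is not intersected at this z (z outside [0, 3.5]); the cube at (14.5, 13.5) (footprint 12×9.5) is included at this height (area 114.00 mm²); the cube at (12, -1) is present — its section is the full 6×8.5 rectangle (area 51.00 mm²); Combining (union): the 2 present regions are separate (no shared area or edge), so areas and boundary lengths simply add and each stays a separate island — area = 165.00 mm²; (whole slice rotated 40° about Z — lengths, areas and connectivity unchanged). Checking containment: the cross-section at z = 16.5 is a subset of the cross-section at z = 4.5.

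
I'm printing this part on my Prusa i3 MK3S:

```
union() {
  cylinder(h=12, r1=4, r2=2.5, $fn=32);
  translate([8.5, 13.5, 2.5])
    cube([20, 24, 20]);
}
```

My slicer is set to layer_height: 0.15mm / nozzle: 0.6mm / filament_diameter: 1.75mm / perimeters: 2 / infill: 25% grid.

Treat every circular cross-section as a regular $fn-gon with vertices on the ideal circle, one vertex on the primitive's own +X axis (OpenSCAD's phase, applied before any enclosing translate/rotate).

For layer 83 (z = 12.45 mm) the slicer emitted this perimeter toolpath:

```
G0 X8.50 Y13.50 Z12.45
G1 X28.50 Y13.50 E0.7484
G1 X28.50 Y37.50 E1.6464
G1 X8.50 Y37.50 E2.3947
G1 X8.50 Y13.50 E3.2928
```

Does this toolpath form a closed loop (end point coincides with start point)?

Start point (G0): (8.50, 13.50). End point (last G1): the path returns to the start — closed.

yes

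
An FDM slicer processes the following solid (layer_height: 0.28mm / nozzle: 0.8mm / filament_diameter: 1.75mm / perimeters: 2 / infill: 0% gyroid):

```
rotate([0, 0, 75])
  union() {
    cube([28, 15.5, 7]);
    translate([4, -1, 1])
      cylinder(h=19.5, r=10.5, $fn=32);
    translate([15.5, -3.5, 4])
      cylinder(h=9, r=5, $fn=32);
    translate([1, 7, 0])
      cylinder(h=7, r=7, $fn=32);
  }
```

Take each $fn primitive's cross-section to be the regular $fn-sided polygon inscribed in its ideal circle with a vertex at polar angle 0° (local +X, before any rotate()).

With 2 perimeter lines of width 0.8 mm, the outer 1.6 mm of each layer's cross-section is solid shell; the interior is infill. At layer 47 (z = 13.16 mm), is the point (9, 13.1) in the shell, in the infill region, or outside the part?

At z = 13.16 mm: the cube is absent (z outside [0, 7]); the r=10.5 cylinder at (4, -1) contributes a regular 32-gon of circumradius 10.5; the cylinder at (15.5, -3.5) does not reach this height (z outside [4, 13]); the cylinder at (1, 7) is not intersected at this z (z outside [0, 7]); Merging all regions: only the r=10.5 cylinder at (4, -1) is present, so the union is just that shape — 1 connected region; (whole slice rotated 75° about Z — lengths, areas and connectivity unchanged). Overall, the cross-section is a single solid region. Undo the 75° rotation: the query point maps to (14.983, -5.303) in the un-rotated model frame. The nearest boundary edge runs (13.70, -5.02)→(14.30, -3.05); distance from the point to it = 1.31 mm. The point is not inside any of the regions above, so it lies outside the cross-section (1.31 mm from the nearest boundary).

outside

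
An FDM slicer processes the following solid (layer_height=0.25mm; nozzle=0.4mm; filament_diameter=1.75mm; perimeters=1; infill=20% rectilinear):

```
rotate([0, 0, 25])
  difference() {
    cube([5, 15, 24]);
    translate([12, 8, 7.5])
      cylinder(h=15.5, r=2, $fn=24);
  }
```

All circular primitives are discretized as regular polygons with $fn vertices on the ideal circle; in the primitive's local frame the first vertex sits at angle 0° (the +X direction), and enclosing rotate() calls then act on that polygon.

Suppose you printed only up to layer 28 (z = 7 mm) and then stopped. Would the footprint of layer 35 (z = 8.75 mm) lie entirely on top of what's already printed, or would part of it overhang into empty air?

Compare the two slices. At z = 7: the 5×15 cube contributes its full rectangle (area 75.00 mm²); the cylinder at (12, 8) is absent (z outside [7.5, 23]); Subtracting the remaining from the first: none of the subtracted shapes is present at this height, so the 5×15 cube is unchanged — area = 75.00 mm²; (whole slice rotated 25° about Z — lengths, areas and connectivity unchanged). At z = 8.75: the cube (footprint 5×15) is included at this height (area 75.00 mm²); the cylinder at (12, 8): section is a regular 24-gon, circumradius r=2 (area = (24/2)·2.000²·sin(360°/24) = 12.42 mm²); Taking the first minus the rest: starting from the 5×15 cube (75.00 mm²), the r=2 cylinder at (12, 8) misses the remaining region (no effect) — area = 75.00 mm²; (rotated 25° about Z; rotation is an isometry so areas/perimeters/island counts are preserved). Checking containment: the cross-section at z = 8.75 is a subset of the cross-section at z = 7.

entirely on top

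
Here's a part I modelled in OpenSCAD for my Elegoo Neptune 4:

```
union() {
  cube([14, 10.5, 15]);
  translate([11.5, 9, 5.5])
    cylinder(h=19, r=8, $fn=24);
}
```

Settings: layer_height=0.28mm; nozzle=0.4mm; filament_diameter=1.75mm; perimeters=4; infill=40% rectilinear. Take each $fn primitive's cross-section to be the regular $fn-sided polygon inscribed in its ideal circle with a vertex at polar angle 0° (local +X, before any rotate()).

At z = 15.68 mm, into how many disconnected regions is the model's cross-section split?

1

At z = 15.68 mm: the cube is not intersected at this z (z outside [0, 15]); the r=8 cylinder at (11.5, 9) contributes a regular 24-gon of circumradius 8; Combining (union): only the r=8 cylinder at (11.5, 9) is present, so the union is just that shape — 1 connected region. The result has 1 disconnected region.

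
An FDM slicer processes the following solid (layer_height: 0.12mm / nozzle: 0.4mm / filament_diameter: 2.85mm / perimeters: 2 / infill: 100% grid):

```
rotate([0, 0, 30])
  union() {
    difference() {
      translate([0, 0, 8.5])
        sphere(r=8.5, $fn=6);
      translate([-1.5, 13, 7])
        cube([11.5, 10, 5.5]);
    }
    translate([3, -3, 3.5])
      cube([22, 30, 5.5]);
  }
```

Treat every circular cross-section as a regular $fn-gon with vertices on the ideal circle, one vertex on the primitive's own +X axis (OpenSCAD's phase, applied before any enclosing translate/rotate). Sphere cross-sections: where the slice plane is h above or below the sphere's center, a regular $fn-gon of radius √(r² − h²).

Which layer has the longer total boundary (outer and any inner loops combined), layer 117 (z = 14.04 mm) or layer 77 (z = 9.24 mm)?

Layer 117 (z = 14.04): the r=8.5 sphere slices to a regular 6-gon of circumradius 6.447 (√(r²−h²) with h=5.54 from center) (perimeter = 2·6·6.447·sin(180°/6) = 38.68 mm); the cube at (-1.5, 13) does not reach this height (z outside [7, 12.5]); After the difference (first − rest): none of the subtracted shapes is present at this height, so the r=8.5 sphere is unchanged — boundary = 38.68 mm; the cube at (3, -3) is absent (z outside [3.5, 9]); Merging all regions: only that combined region is present, so the union is just that shape — boundary = 38.68 mm; (rotated 30° about Z; rotation is an isometry so areas/perimeters/island counts are preserved). So its perimeter = 38.68 mm. Layer 77 (z = 9.24): the r=8.5 sphere slices to a regular 6-gon of circumradius 8.468 (√(r²−h²) with h=0.74 from center) (perimeter = 2·6·8.468·sin(180°/6) = 50.81 mm); the 11.5×10 cube at (-1.5, 13) contributes its full rectangle (perimeter 43.00 mm); Taking the first minus the rest: starting from the r=8.5 sphere, the 11.5×10 cube at (-1.5, 13) misses the remaining region (no effect) — boundary = 50.81 mm; the cube at (3, -3) is not intersected at this z (z outside [3.5, 9]); Combining (union): only the result so far is present, so the union is just that shape — boundary = 50.81 mm; (whole slice rotated 30° about Z — lengths, areas and connectivity unchanged). So its perimeter = 50.81 mm. Layer 77 is larger (50.81 vs 38.68 mm).

layer 77 (z = 9.24 mm)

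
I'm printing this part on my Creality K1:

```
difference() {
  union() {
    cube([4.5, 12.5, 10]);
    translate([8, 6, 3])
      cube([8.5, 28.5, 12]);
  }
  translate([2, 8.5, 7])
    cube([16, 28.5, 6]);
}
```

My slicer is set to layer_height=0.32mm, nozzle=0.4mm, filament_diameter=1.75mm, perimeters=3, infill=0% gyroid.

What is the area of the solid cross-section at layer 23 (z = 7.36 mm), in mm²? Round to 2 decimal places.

At z = 7.36 mm: the 4.5×12.5 cube contributes its full rectangle (area 56.25 mm²); the 8.5×28.5 cube at (8, 6) contributes its full rectangle (area 242.25 mm²); Taking the union: the 2 present regions are separate (no shared area or edge), so areas and boundary lengths simply add and each stays a separate island — area = 298.50 mm²; the cube at (2, 8.5) is present — its section is the full 16×28.5 rectangle (area 456.00 mm²); Taking the first minus the rest: starting from the result so far (298.50 mm²), the 16×28.5 cube at (2, 8.5) partially overlaps it — only the 231.00 mm² overlap (of its 456.00 mm²) is removed, clipping the outline — area = 67.50 mm². Overall, the cross-section has 2 separate islands. Net area = 67.50 mm².

67.50 mm²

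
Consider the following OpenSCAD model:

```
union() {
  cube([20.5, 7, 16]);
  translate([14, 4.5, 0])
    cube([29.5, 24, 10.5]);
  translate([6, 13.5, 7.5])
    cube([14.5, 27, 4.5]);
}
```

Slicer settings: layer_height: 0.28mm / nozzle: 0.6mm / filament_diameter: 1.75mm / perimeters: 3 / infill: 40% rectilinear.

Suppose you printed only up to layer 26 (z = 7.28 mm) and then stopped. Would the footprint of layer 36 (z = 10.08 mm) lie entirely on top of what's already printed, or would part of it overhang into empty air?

Compare the two slices. At z = 7.28: the cube is present — its section is the full 20.5×7 rectangle (area 143.50 mm²); the cube at (14, 4.5) (footprint 29.5×24) is included at this height (area 708.00 mm²); the cube at (6, 13.5) is not intersected at this z (z outside [7.5, 12]); Taking the union: the regions partially overlap — summed areas 851.50 mm² minus the doubly-counted overlap 16.25 mm² gives 835.25 mm² — area = 835.25 mm². At z = 10.08: the cube (footprint 20.5×7) is included at this height (area 143.50 mm²); the cube at (14, 4.5) (footprint 29.5×24) is included at this height (area 708.00 mm²); the 14.5×27 cube at (6, 13.5) contributes its full rectangle (area 391.50 mm²); Merging all regions: the regions partially overlap — summed areas 1243.00 mm² minus the doubly-counted overlap 113.75 mm² gives 1129.25 mm² — area = 1129.25 mm². Checking containment: at z = 10.08 the cross-section extends beyond the z = 7.28 cross-section by about 294.00 mm².

part overhangs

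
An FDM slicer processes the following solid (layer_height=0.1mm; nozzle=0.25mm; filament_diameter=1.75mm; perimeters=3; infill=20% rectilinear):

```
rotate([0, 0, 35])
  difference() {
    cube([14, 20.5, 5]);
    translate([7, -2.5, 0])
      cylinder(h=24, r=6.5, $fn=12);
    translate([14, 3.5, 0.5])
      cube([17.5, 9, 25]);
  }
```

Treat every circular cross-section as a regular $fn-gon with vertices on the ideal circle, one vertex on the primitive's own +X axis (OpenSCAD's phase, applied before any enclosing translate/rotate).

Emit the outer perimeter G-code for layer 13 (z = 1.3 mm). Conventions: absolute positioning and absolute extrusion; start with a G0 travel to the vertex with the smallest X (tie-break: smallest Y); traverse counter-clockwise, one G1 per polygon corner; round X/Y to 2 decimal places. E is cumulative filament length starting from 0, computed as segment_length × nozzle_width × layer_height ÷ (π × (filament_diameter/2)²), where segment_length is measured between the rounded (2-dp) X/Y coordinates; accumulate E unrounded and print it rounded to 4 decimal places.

G0 X-11.76 Y16.79 Z1.30
G1 X0.00 Y0.00 E0.2131
G1 X0.96 Y0.67 E0.2252
G1 X0.69 Y1.40 E0.2333
G1 X1.28 Y4.71 E0.2683
G1 X3.44 Y7.29 E0.3032
G1 X6.60 Y8.44 E0.3382
G1 X9.92 Y7.86 E0.3732
G1 X10.51 Y7.36 E0.3813
G1 X11.47 Y8.03 E0.3934
G1 X-0.29 Y24.82 E0.6065
G1 X-11.76 Y16.79 E0.7520

At z = 1.3 mm: the cube is present — its section is the full 14×20.5 rectangle; the r=6.5 cylinder at (7, -2.5) contributes a regular 12-gon of circumradius 6.5; the 17.5×9 cube at (14, 3.5) contributes its full rectangle; Taking the first minus the rest: starting from the 14×20.5 cube, the r=6.5 cylinder at (7, -2.5) partially overlaps it — only the 32.55 mm² overlap (of its 126.75 mm²) is removed, clipping the outline; the 17.5×9 cube at (14, 3.5) misses the remaining region (no effect) — 1 connected region; (whole slice rotated 35° about Z — lengths, areas and connectivity unchanged). The outline is a single polygon with 11 vertices. Extrusion per mm of travel: 0.25 × 0.1 / (π × 0.875²) = 0.010394. Accumulating E over each segment gives final E = 0.7520.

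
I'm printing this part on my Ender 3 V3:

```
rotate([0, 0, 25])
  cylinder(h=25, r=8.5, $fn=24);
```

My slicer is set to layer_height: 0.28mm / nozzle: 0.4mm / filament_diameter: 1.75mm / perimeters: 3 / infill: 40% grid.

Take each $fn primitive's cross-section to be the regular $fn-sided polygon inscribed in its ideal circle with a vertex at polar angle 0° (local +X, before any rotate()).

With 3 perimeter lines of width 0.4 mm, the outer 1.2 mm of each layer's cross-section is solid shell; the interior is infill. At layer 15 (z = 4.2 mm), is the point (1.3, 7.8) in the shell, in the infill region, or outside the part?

shell

At z = 4.2 mm: the r=8.5 cylinder gives a regular 24-gon of circumradius 8.5 (constant along its height); (rotated 25° about Z; rotation is an isometry so areas/perimeters/island counts are preserved). Overall, the cross-section is a single solid region. Undo the 25° rotation: the query point maps to (4.475, 6.520) in the un-rotated model frame. The nearest boundary edge runs (6.01, 6.01)→(4.25, 7.36); distance from the point to it = 0.53 mm. The point is inside the cross-section, 0.53 mm from the nearest boundary — within the 1.2 mm shell band (3 × 0.4).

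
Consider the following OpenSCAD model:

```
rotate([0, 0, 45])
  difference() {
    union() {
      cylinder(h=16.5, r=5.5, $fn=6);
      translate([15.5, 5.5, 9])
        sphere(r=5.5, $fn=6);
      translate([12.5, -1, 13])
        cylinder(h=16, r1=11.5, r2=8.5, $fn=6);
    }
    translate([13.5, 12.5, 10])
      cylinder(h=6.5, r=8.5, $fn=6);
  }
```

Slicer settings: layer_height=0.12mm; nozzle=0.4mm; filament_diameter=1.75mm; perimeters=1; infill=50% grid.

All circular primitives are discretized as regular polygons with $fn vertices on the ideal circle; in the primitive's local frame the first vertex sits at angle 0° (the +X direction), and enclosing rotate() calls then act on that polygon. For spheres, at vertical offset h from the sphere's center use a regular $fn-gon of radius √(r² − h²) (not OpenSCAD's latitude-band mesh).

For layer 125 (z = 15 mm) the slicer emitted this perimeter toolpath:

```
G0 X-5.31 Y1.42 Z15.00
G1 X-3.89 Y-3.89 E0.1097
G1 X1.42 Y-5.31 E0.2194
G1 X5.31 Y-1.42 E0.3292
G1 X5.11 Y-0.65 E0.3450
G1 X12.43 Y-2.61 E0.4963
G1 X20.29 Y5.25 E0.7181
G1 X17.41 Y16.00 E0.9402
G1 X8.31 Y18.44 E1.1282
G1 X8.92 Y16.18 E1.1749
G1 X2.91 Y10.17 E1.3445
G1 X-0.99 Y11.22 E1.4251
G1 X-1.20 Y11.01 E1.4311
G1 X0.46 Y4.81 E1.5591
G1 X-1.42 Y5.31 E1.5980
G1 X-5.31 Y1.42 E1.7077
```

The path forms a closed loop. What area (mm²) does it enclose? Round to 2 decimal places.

Apply the shoelace formula to the sequence of (X, Y) vertices; enclosed area = 350.06 mm².

350.06 mm²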